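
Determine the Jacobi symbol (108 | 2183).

Pull out 2^2: since 2183 ≡ 7 (mod 8), (2/2183) = +1, so (2/2183)^2 = +1.
Reciprocity: 27 ≡ 3 and 2183 ≡ 3 (mod 4), so (27/2183) = −(2183/27).
Reduce top mod 27: now compute (23/27).
Reciprocity: 23 ≡ 3 and 27 ≡ 3 (mod 4), so (23/27) = −(27/23).
Reduce top mod 23: now compute (4/23).
Pull out 2^2: since 23 ≡ 7 (mod 8), (2/23) = +1, so (2/23)^2 = +1.
Reached (1/23) = 1. Collecting the sign flips along the way, the symbol is +1.

1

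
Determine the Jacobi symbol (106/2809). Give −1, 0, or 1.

Pull out 2: since 2809 ≡ 1 (mod 8), (2/2809) = +1.
Reciprocity: 53 ≡ 1 and 2809 ≡ 1 (mod 4), so (53/2809) = +(2809/53).
Reduce top mod 53: now compute (0/53).
Top reduces to 0: gcd > 1, so the symbol is 0.

0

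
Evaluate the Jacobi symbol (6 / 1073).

Pull out 2: since 1073 ≡ 1 (mod 8), (2/1073) = +1.
Reciprocity: 3 ≡ 3 and 1073 ≡ 1 (mod 4), so (3/1073) = +(1073/3).
Reduce top mod 3: now compute (2/3).
Pull out 2: since 3 ≡ 3 (mod 8), (2/3) = -1.
Reached (1/3) = 1. Collecting the sign flips along the way, the symbol is -1.

-1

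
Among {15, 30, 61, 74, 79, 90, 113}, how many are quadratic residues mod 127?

(15/127) = +1 → QR.
(30/127) = +1 → QR.
(61/127) = +1 → QR.
(74/127) = +1 → QR.
(79/127) = +1 → QR.
(90/127) = -1 → non-residue.
(113/127) = +1 → QR.
Total quadratic residues among the 7: 6.

6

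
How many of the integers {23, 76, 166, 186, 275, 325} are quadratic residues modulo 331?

(23/331) = -1 → non-residue.
(76/331) = +1 → QR.
(166/331) = -1 → non-residue.
(186/331) = +1 → QR.
(275/331) = -1 → non-residue.
(325/331) = -1 → non-residue.
Total quadratic residues among the 6: 2.

2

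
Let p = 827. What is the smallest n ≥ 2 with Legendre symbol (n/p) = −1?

(2/827) = −1, so 2 is the smallest positive non-residue mod 827.

2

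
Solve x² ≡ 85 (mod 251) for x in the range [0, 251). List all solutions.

33, 218

Since 251 ≡ 3 (mod 4), a square root of 85 is 85^((251+1)/4) = 85^63 mod 251.
Repeated squaring: 85^2≡197, 85^4≡155, 85^8≡180, 85^16≡21, 85^32≡190 (mod 251).
85^63 = 85^(32+16+8+4+2+1) ≡ 218 (mod 251).
Check: 218² = 47524 ≡ 85 (mod 251). The two roots are 33 and 218.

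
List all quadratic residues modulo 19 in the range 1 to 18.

1,4,5,6,7,9,11,16,17

Square k = 1,…,9 (k and 19−k give the same square):
1²=1, 2²=4, 3²=9, 4²=16, 5²≡6, 6²≡17, 7²≡11, 8²≡7, 9²≡5 (mod 19).
So the quadratic residues mod 19 are {1, 4, 5, 6, 7, 9, 11, 16, 17}.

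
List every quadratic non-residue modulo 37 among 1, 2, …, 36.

Square k = 1,…,18 (k and 37−k give the same square):
1²=1, 2²=4, 3²=9, 4²=16, 5²=25, 6²=36, 7²≡12, 8²≡27, 9²≡7, 10²≡26, 11²≡10, 12²≡33, 13²≡21, 14²≡11, 15²≡3, 16²≡34, 17²≡30, 18²≡28 (mod 37).
The residues are {1, 3, 4, 7, 9, 10, 11, 12, 16, 21, 25, 26, 27, 28, 30, 33, 34, 36}; the non-residues are the remaining 18 nonzero classes.

2, 5, 6, 8, 13, 14, 15, 17, 18, 19, 20, 22, 23, 24, 29, 31, 32, 35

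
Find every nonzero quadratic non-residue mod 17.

Square k = 1,…,8 (k and 17−k give the same square):
1²=1, 2²=4, 3²=9, 4²=16, 5²≡8, 6²≡2, 7²≡15, 8²≡13 (mod 17).
The residues are {1, 2, 4, 8, 9, 13, 15, 16}; the non-residues are the remaining 8 nonzero classes.

3,5,6,7,10,11,12,14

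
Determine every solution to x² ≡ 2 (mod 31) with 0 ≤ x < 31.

8, 23

Since 31 ≡ 3 (mod 4), a square root of 2 is 2^((31+1)/4) = 2^8 mod 31.
Repeated squaring: 2^2≡4, 2^4≡16, 2^8≡8 (mod 31).
2^8 = 2^(8) ≡ 8 (mod 31).
Check: 8² = 64 ≡ 2 (mod 31). The two roots are 8 and 23.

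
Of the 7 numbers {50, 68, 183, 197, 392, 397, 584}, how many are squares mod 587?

3

(50/587) = -1 → non-residue.
(68/587) = +1 → QR.
(183/587) = -1 → non-residue.
(197/587) = +1 → QR.
(392/587) = -1 → non-residue.
(397/587) = +1 → QR.
(584/587) = -1 → non-residue.
Total quadratic residues among the 7: 3.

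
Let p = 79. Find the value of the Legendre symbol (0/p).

0

Top reduces to 0: gcd > 1, so the symbol is 0.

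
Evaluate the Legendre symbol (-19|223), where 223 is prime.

-1

Euler's criterion: (-19/223) ≡ 204^111 (mod 223).
204^2 ≡ 138 (mod 223)
204^4 ≡ 89 (mod 223)
204^8 ≡ 116 (mod 223)
204^16 ≡ 76 (mod 223)
204^32 ≡ 201 (mod 223)
204^64 ≡ 38 (mod 223)
204^111 = 204^(64+32+8+4+2+1) ≡ 222 (mod 223).
Result is 222 ≡ −1, so (-19/223) = −1.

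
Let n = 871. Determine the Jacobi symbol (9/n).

Reciprocity: 9 ≡ 1 and 871 ≡ 3 (mod 4), so (9/871) = +(871/9).
Reduce top mod 9: now compute (7/9).
Reciprocity: 7 ≡ 3 and 9 ≡ 1 (mod 4), so (7/9) = +(9/7).
Reduce top mod 7: now compute (2/7).
Pull out 2: since 7 ≡ 7 (mod 8), (2/7) = +1.
Reached (1/7) = 1. Collecting the sign flips along the way, the symbol is +1.

1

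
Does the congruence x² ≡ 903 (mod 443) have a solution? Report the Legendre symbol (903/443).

1

Euler's criterion: (903/443) ≡ 17^221 (mod 443).
17^2 ≡ 289 (mod 443)
17^4 ≡ 237 (mod 443)
17^8 ≡ 351 (mod 443)
17^16 ≡ 47 (mod 443)
17^32 ≡ 437 (mod 443)
17^64 ≡ 36 (mod 443)
17^128 ≡ 410 (mod 443)
17^221 = 17^(128+64+16+8+4+1) ≡ 1 (mod 443).
Result is 1, so (903/443) = 1.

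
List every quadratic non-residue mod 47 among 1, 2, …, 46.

5, 10, 11, 13, 15, 19, 20, 22, 23, 26, 29, 30, 31, 33, 35, 38, 39, 40, 41, 43, 44, 45, 46

Square k = 1,…,23 (k and 47−k give the same square):
1²=1, 2²=4, 3²=9, 4²=16, 5²=25, 6²=36, 7²≡2, 8²≡17, 9²≡34, 10²≡6, 11²≡27, 12²≡3, 13²≡28, 14²≡8, 15²≡37, 16²≡21, 17²≡7, 18²≡42, 19²≡32, 20²≡24, 21²≡18, 22²≡14, 23²≡12 (mod 47).
The residues are {1, 2, 3, 4, 6, 7, 8, 9, 12, 14, 16, 17, 18, 21, 24, 25, 27, 28, 32, 34, 36, 37, 42}; the non-residues are the remaining 23 nonzero classes.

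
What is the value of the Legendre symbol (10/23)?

-1

Pull out 2: since 23 ≡ 7 (mod 8), (2/23) = +1.
Reciprocity: 5 ≡ 1 and 23 ≡ 3 (mod 4), so (5/23) = +(23/5).
Reduce top mod 5: now compute (3/5).
Reciprocity: 3 ≡ 3 and 5 ≡ 1 (mod 4), so (3/5) = +(5/3).
Reduce top mod 3: now compute (2/3).
Pull out 2: since 3 ≡ 3 (mod 8), (2/3) = -1.
Reached (1/3) = 1. Collecting the sign flips along the way, the symbol is -1.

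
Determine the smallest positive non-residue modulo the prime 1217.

(2/1217) = +1, so 2 is a residue.
(3/1217) = −1, so 3 is the smallest positive non-residue mod 1217.

3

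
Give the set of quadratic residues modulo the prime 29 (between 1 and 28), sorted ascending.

Square k = 1,…,14 (k and 29−k give the same square):
1²=1, 2²=4, 3²=9, 4²=16, 5²=25, 6²≡7, 7²≡20, 8²≡6, 9²≡23, 10²≡13, 11²≡5, 12²≡28, 13²≡24, 14²≡22 (mod 29).
So the quadratic residues mod 29 are {1, 4, 5, 6, 7, 9, 13, 16, 20, 22, 23, 24, 25, 28}.

1, 4, 5, 6, 7, 9, 13, 16, 20, 22, 23, 24, 25, 28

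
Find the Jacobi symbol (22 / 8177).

Pull out 2: since 8177 ≡ 1 (mod 8), (2/8177) = +1.
Reciprocity: 11 ≡ 3 and 8177 ≡ 1 (mod 4), so (11/8177) = +(8177/11).
Reduce top mod 11: now compute (4/11).
Pull out 2^2: since 11 ≡ 3 (mod 8), (2/11) = -1, so (2/11)^2 = +1.
Reached (1/11) = 1. Collecting the sign flips along the way, the symbol is +1.

1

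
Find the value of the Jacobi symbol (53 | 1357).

-1

Reciprocity: 53 ≡ 1 and 1357 ≡ 1 (mod 4), so (53/1357) = +(1357/53).
Reduce top mod 53: now compute (32/53).
Pull out 2^5: since 53 ≡ 5 (mod 8), (2/53) = -1, so (2/53)^5 = -1.
Reached (1/53) = 1. Collecting the sign flips along the way, the symbol is -1.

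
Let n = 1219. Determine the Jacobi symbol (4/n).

Pull out 2^2: since 1219 ≡ 3 (mod 8), (2/1219) = -1, so (2/1219)^2 = +1.
Reached (1/1219) = 1. Collecting the sign flips along the way, the symbol is +1.

1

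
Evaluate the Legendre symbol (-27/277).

First reduce: -27 ≡ 250 (mod 277).
Pull out 2: since 277 ≡ 5 (mod 8), (2/277) = -1.
Reciprocity: 125 ≡ 1 and 277 ≡ 1 (mod 4), so (125/277) = +(277/125).
Reduce top mod 125: now compute (27/125).
Reciprocity: 27 ≡ 3 and 125 ≡ 1 (mod 4), so (27/125) = +(125/27).
Reduce top mod 27: now compute (17/27).
Reciprocity: 17 ≡ 1 and 27 ≡ 3 (mod 4), so (17/27) = +(27/17).
Reduce top mod 17: now compute (10/17).
Pull out 2: since 17 ≡ 1 (mod 8), (2/17) = +1.
Reciprocity: 5 ≡ 1 and 17 ≡ 1 (mod 4), so (5/17) = +(17/5).
Reduce top mod 5: now compute (2/5).
Pull out 2: since 5 ≡ 5 (mod 8), (2/5) = -1.
Reached (1/5) = 1. Collecting the sign flips along the way, the symbol is +1.

1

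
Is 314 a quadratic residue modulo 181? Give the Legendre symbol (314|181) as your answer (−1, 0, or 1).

Euler's criterion: (314/181) ≡ 133^90 (mod 181).
133^2 ≡ 132 (mod 181)
133^4 ≡ 48 (mod 181)
133^8 ≡ 132 (mod 181)
133^16 ≡ 48 (mod 181)
133^32 ≡ 132 (mod 181)
133^64 ≡ 48 (mod 181)
133^90 = 133^(64+16+8+2) ≡ 1 (mod 181).
Result is 1, so (314/181) = 1.

1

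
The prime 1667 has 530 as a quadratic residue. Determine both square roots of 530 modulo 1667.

Since 1667 ≡ 3 (mod 4), a square root of 530 is 530^((1667+1)/4) = 530^417 mod 1667.
Repeated squaring: 530^2≡844, 530^4≡527, 530^8≡1007, 530^16≡513, 530^32≡1450, 530^64≡413, 530^128≡535, 530^256≡1168 (mod 1667).
530^417 = 530^(256+128+32+1) ≡ 149 (mod 1667).
Check: 149² = 22201 ≡ 530 (mod 1667). The two roots are 149 and 1518.

149, 1518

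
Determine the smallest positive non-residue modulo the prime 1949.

2

(2/1949) = −1, so 2 is the smallest positive non-residue mod 1949.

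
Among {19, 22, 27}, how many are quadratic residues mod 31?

1

(19/31) = +1 → QR.
(22/31) = -1 → non-residue.
(27/31) = -1 → non-residue.
Total quadratic residues among the 3: 1.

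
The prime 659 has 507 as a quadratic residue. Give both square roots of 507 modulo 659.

311, 348

Since 659 ≡ 3 (mod 4), a square root of 507 is 507^((659+1)/4) = 507^165 mod 659.
Repeated squaring: 507^2≡39, 507^4≡203, 507^8≡351, 507^16≡627, 507^32≡365, 507^64≡107, 507^128≡246 (mod 659).
507^165 = 507^(128+32+4+1) ≡ 311 (mod 659).
Check: 311² = 96721 ≡ 507 (mod 659). The two roots are 311 and 348.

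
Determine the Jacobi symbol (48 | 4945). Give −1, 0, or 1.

Pull out 2^4: since 4945 ≡ 1 (mod 8), (2/4945) = +1, so (2/4945)^4 = +1.
Reciprocity: 3 ≡ 3 and 4945 ≡ 1 (mod 4), so (3/4945) = +(4945/3).
Reduce top mod 3: now compute (1/3).
Reached (1/3) = 1. Collecting the sign flips along the way, the symbol is +1.

1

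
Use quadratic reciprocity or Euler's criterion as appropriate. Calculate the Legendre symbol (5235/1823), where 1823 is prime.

-1

First reduce: 5235 ≡ 1589 (mod 1823).
Reciprocity: 1589 ≡ 1 and 1823 ≡ 3 (mod 4), so (1589/1823) = +(1823/1589).
Reduce top mod 1589: now compute (234/1589).
Pull out 2: since 1589 ≡ 5 (mod 8), (2/1589) = -1.
Reciprocity: 117 ≡ 1 and 1589 ≡ 1 (mod 4), so (117/1589) = +(1589/117).
Reduce top mod 117: now compute (68/117).
Pull out 2^2: since 117 ≡ 5 (mod 8), (2/117) = -1, so (2/117)^2 = +1.
Reciprocity: 17 ≡ 1 and 117 ≡ 1 (mod 4), so (17/117) = +(117/17).
Reduce top mod 17: now compute (15/17).
Reciprocity: 15 ≡ 3 and 17 ≡ 1 (mod 4), so (15/17) = +(17/15).
Reduce top mod 15: now compute (2/15).
Pull out 2: since 15 ≡ 7 (mod 8), (2/15) = +1.
Reached (1/15) = 1. Collecting the sign flips along the way, the symbol is -1.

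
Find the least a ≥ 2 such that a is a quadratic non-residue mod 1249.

7

(2/1249) = +1, so 2 is a residue.
(3/1249) = +1, so 3 is a residue.
(4/1249) = +1, so 4 is a residue.
(5/1249) = +1, so 5 is a residue.
(6/1249) = +1, so 6 is a residue.
(7/1249) = −1, so 7 is the smallest positive non-residue mod 1249.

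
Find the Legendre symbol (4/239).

Pull out 2^2: since 239 ≡ 7 (mod 8), (2/239) = +1, so (2/239)^2 = +1.
Reached (1/239) = 1. Collecting the sign flips along the way, the symbol is +1.

1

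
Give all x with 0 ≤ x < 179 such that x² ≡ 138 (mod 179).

Since 179 ≡ 3 (mod 4), a square root of 138 is 138^((179+1)/4) = 138^45 mod 179.
Repeated squaring: 138^2≡70, 138^4≡67, 138^8≡14, 138^16≡17, 138^32≡110 (mod 179).
138^45 = 138^(32+8+4+1) ≡ 106 (mod 179).
Check: 106² = 11236 ≡ 138 (mod 179). The two roots are 73 and 106.

73, 106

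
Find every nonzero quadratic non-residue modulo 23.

Square k = 1,…,11 (k and 23−k give the same square):
1²=1, 2²=4, 3²=9, 4²=16, 5²≡2, 6²≡13, 7²≡3, 8²≡18, 9²≡12, 10²≡8, 11²≡6 (mod 23).
The residues are {1, 2, 3, 4, 6, 8, 9, 12, 13, 16, 18}; the non-residues are the remaining 11 nonzero classes.

5 7 10 11 14 15 17 19 20 21 22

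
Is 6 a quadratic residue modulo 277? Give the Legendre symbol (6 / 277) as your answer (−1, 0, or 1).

Pull out 2: since 277 ≡ 5 (mod 8), (2/277) = -1.
Reciprocity: 3 ≡ 3 and 277 ≡ 1 (mod 4), so (3/277) = +(277/3).
Reduce top mod 3: now compute (1/3).
Reached (1/3) = 1. Collecting the sign flips along the way, the symbol is -1.

-1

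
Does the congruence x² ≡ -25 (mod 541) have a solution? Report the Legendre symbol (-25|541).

Euler's criterion: (-25/541) ≡ 516^270 (mod 541).
516^2 ≡ 84 (mod 541)
516^4 ≡ 23 (mod 541)
516^8 ≡ 529 (mod 541)
516^16 ≡ 144 (mod 541)
516^32 ≡ 178 (mod 541)
516^64 ≡ 306 (mod 541)
516^128 ≡ 43 (mod 541)
516^256 ≡ 226 (mod 541)
516^270 = 516^(256+8+4+2) ≡ 1 (mod 541).
Result is 1, so (-25/541) = 1.

1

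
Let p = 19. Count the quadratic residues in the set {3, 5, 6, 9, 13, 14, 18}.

(3/19) = -1 → non-residue.
(5/19) = +1 → QR.
(6/19) = +1 → QR.
(9/19) = +1 → QR.
(13/19) = -1 → non-residue.
(14/19) = -1 → non-residue.
(18/19) = -1 → non-residue.
Total quadratic residues among the 7: 3.

3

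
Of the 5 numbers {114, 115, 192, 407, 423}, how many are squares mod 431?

3

(114/431) = +1 → QR.
(115/431) = +1 → QR.
(192/431) = +1 → QR.
(407/431) = -1 → non-residue.
(423/431) = -1 → non-residue.
Total quadratic residues among the 5: 3.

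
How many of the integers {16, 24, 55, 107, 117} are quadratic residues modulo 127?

3

(16/127) = +1 → QR.
(24/127) = -1 → non-residue.
(55/127) = -1 → non-residue.
(107/127) = +1 → QR.
(117/127) = +1 → QR.
Total quadratic residues among the 5: 3.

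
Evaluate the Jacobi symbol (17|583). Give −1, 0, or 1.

-1

Reciprocity: 17 ≡ 1 and 583 ≡ 3 (mod 4), so (17/583) = +(583/17).
Reduce top mod 17: now compute (5/17).
Reciprocity: 5 ≡ 1 and 17 ≡ 1 (mod 4), so (5/17) = +(17/5).
Reduce top mod 5: now compute (2/5).
Pull out 2: since 5 ≡ 5 (mod 8), (2/5) = -1.
Reached (1/5) = 1. Collecting the sign flips along the way, the symbol is -1.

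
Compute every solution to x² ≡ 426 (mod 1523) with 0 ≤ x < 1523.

472, 1051

Since 1523 ≡ 3 (mod 4), a square root of 426 is 426^((1523+1)/4) = 426^381 mod 1523.
Repeated squaring: 426^2≡239, 426^4≡770, 426^8≡453, 426^16≡1127, 426^32≡1470, 426^64≡1286, 426^128≡1341, 426^256≡1141 (mod 1523).
426^381 = 426^(256+64+32+16+8+4+1) ≡ 472 (mod 1523).
Check: 472² = 222784 ≡ 426 (mod 1523). The two roots are 472 and 1051.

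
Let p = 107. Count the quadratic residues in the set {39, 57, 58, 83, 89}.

4

(39/107) = +1 → QR.
(57/107) = +1 → QR.
(58/107) = -1 → non-residue.
(83/107) = +1 → QR.
(89/107) = +1 → QR.
Total quadratic residues among the 5: 4.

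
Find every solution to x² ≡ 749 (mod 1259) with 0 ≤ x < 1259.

527, 732

Since 1259 ≡ 3 (mod 4), a square root of 749 is 749^((1259+1)/4) = 749^315 mod 1259.
Repeated squaring: 749^2≡746, 749^4≡38, 749^8≡185, 749^16≡232, 749^32≡946, 749^64≡1026, 749^128≡152, 749^256≡442 (mod 1259).
749^315 = 749^(256+32+16+8+2+1) ≡ 732 (mod 1259).
Check: 732² = 535824 ≡ 749 (mod 1259). The two roots are 527 and 732.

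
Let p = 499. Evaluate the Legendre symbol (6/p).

Euler's criterion: (6/499) ≡ 6^249 (mod 499).
6^2 ≡ 36 (mod 499)
6^4 ≡ 298 (mod 499)
6^8 ≡ 481 (mod 499)
6^16 ≡ 324 (mod 499)
6^32 ≡ 186 (mod 499)
6^64 ≡ 165 (mod 499)
6^128 ≡ 279 (mod 499)
6^249 = 6^(128+64+32+16+8+1) ≡ 1 (mod 499).
Result is 1, so (6/499) = 1.

1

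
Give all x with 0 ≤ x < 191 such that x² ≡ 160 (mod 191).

55, 136

Since 191 ≡ 3 (mod 4), a square root of 160 is 160^((191+1)/4) = 160^48 mod 191.
Repeated squaring: 160^2≡6, 160^4≡36, 160^8≡150, 160^16≡153, 160^32≡107 (mod 191).
160^48 = 160^(32+16) ≡ 136 (mod 191).
Check: 136² = 18496 ≡ 160 (mod 191). The two roots are 55 and 136.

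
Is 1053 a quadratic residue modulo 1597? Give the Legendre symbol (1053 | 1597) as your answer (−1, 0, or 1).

-1

Reciprocity: 1053 ≡ 1 and 1597 ≡ 1 (mod 4), so (1053/1597) = +(1597/1053).
Reduce top mod 1053: now compute (544/1053).
Pull out 2^5: since 1053 ≡ 5 (mod 8), (2/1053) = -1, so (2/1053)^5 = -1.
Reciprocity: 17 ≡ 1 and 1053 ≡ 1 (mod 4), so (17/1053) = +(1053/17).
Reduce top mod 17: now compute (16/17).
Pull out 2^4: since 17 ≡ 1 (mod 8), (2/17) = +1, so (2/17)^4 = +1.
Reached (1/17) = 1. Collecting the sign flips along the way, the symbol is -1.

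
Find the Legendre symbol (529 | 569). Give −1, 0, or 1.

1

Euler's criterion: (529/569) ≡ 529^284 (mod 569).
529^2 ≡ 462 (mod 569)
529^4 ≡ 69 (mod 569)
529^8 ≡ 209 (mod 569)
529^16 ≡ 437 (mod 569)
529^32 ≡ 354 (mod 569)
529^64 ≡ 136 (mod 569)
529^128 ≡ 288 (mod 569)
529^256 ≡ 439 (mod 569)
529^284 = 529^(256+16+8+4) ≡ 1 (mod 569).
Result is 1, so (529/569) = 1.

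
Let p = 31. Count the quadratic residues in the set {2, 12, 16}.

2

(2/31) = +1 → QR.
(12/31) = -1 → non-residue.
(16/31) = +1 → QR.
Total quadratic residues among the 3: 2.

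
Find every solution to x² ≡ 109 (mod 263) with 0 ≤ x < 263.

114, 149

Since 263 ≡ 3 (mod 4), a square root of 109 is 109^((263+1)/4) = 109^66 mod 263.
Repeated squaring: 109^2≡46, 109^4≡12, 109^8≡144, 109^16≡222, 109^32≡103, 109^64≡89 (mod 263).
109^66 = 109^(64+2) ≡ 149 (mod 263).
Check: 149² = 22201 ≡ 109 (mod 263). The two roots are 114 and 149.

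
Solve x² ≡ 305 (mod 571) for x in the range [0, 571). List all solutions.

154, 417

Since 571 ≡ 3 (mod 4), a square root of 305 is 305^((571+1)/4) = 305^143 mod 571.
Repeated squaring: 305^2≡523, 305^4≡20, 305^8≡400, 305^16≡120, 305^32≡125, 305^64≡208, 305^128≡439 (mod 571).
305^143 = 305^(128+8+4+2+1) ≡ 154 (mod 571).
Check: 154² = 23716 ≡ 305 (mod 571). The two roots are 154 and 417.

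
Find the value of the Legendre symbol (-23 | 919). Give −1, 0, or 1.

First reduce: -23 ≡ 896 (mod 919).
Pull out 2^7: since 919 ≡ 7 (mod 8), (2/919) = +1, so (2/919)^7 = +1.
Reciprocity: 7 ≡ 3 and 919 ≡ 3 (mod 4), so (7/919) = −(919/7).
Reduce top mod 7: now compute (2/7).
Pull out 2: since 7 ≡ 7 (mod 8), (2/7) = +1.
Reached (1/7) = 1. Collecting the sign flips along the way, the symbol is -1.

-1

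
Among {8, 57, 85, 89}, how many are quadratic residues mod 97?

(8/97) = +1 → QR.
(57/97) = -1 → non-residue.
(85/97) = +1 → QR.
(89/97) = +1 → QR.
Total quadratic residues among the 4: 3.

3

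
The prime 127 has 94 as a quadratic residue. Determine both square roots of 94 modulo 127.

Since 127 ≡ 3 (mod 4), a square root of 94 is 94^((127+1)/4) = 94^32 mod 127.
Repeated squaring: 94^2≡73, 94^4≡122, 94^8≡25, 94^16≡117, 94^32≡100 (mod 127).
94^32 = 94^(32) ≡ 100 (mod 127).
Check: 100² = 10000 ≡ 94 (mod 127). The two roots are 27 and 100.

27, 100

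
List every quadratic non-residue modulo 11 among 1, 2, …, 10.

Square k = 1,…,5 (k and 11−k give the same square):
1²=1, 2²=4, 3²=9, 4²≡5, 5²≡3 (mod 11).
The residues are {1, 3, 4, 5, 9}; the non-residues are the remaining 5 nonzero classes.

2, 6, 7, 8, 10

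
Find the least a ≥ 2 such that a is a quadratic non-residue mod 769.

7

(2/769) = +1, so 2 is a residue.
(3/769) = +1, so 3 is a residue.
(4/769) = +1, so 4 is a residue.
(5/769) = +1, so 5 is a residue.
(6/769) = +1, so 6 is a residue.
(7/769) = −1, so 7 is the smallest positive non-residue mod 769.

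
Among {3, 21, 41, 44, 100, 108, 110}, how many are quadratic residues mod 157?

(3/157) = +1 → QR.
(21/157) = -1 → non-residue.
(41/157) = -1 → non-residue.
(44/157) = +1 → QR.
(100/157) = +1 → QR.
(108/157) = +1 → QR.
(110/157) = +1 → QR.
Total quadratic residues among the 7: 5.

5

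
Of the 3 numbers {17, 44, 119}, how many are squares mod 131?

1

(17/131) = -1 → non-residue.
(44/131) = +1 → QR.
(119/131) = -1 → non-residue.
Total quadratic residues among the 3: 1.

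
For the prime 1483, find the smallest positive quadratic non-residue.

2

(2/1483) = −1, so 2 is the smallest positive non-residue mod 1483.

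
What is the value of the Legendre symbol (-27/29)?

-1

First reduce: -27 ≡ 2 (mod 29).
Pull out 2: since 29 ≡ 5 (mod 8), (2/29) = -1.
Reached (1/29) = 1. Collecting the sign flips along the way, the symbol is -1.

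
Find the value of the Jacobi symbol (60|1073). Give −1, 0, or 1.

Pull out 2^2: since 1073 ≡ 1 (mod 8), (2/1073) = +1, so (2/1073)^2 = +1.
Reciprocity: 15 ≡ 3 and 1073 ≡ 1 (mod 4), so (15/1073) = +(1073/15).
Reduce top mod 15: now compute (8/15).
Pull out 2^3: since 15 ≡ 7 (mod 8), (2/15) = +1, so (2/15)^3 = +1.
Reached (1/15) = 1. Collecting the sign flips along the way, the symbol is +1.

1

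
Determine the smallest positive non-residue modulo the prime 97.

5

(2/97) = +1, so 2 is a residue.
(3/97) = +1, so 3 is a residue.
(4/97) = +1, so 4 is a residue.
(5/97) = −1, so 5 is the smallest positive non-residue mod 97.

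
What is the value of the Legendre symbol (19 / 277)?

Reciprocity: 19 ≡ 3 and 277 ≡ 1 (mod 4), so (19/277) = +(277/19).
Reduce top mod 19: now compute (11/19).
Reciprocity: 11 ≡ 3 and 19 ≡ 3 (mod 4), so (11/19) = −(19/11).
Reduce top mod 11: now compute (8/11).
Pull out 2^3: since 11 ≡ 3 (mod 8), (2/11) = -1, so (2/11)^3 = -1.
Reached (1/11) = 1. Collecting the sign flips along the way, the symbol is +1.

1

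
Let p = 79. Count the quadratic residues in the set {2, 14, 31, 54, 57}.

(2/79) = +1 → QR.
(14/79) = -1 → non-residue.
(31/79) = +1 → QR.
(54/79) = -1 → non-residue.
(57/79) = -1 → non-residue.
Total quadratic residues among the 5: 2.

2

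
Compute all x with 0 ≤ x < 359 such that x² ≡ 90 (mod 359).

Since 359 ≡ 3 (mod 4), a square root of 90 is 90^((359+1)/4) = 90^90 mod 359.
Repeated squaring: 90^2≡202, 90^4≡237, 90^8≡165, 90^16≡300, 90^32≡250, 90^64≡34 (mod 359).
90^90 = 90^(64+16+8+2) ≡ 180 (mod 359).
Check: 180² = 32400 ≡ 90 (mod 359). The two roots are 179 and 180.

179, 180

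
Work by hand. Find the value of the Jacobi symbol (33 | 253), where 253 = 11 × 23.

0

Reciprocity: 33 ≡ 1 and 253 ≡ 1 (mod 4), so (33/253) = +(253/33).
Reduce top mod 33: now compute (22/33).
Pull out 2: since 33 ≡ 1 (mod 8), (2/33) = +1.
Reciprocity: 11 ≡ 3 and 33 ≡ 1 (mod 4), so (11/33) = +(33/11).
Reduce top mod 11: now compute (0/11).
Top reduces to 0: gcd > 1, so the symbol is 0.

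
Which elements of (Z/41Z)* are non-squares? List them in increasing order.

Square k = 1,…,20 (k and 41−k give the same square):
1²=1, 2²=4, 3²=9, 4²=16, 5²=25, 6²=36, 7²≡8, 8²≡23, 9²≡40, 10²≡18, 11²≡39, 12²≡21, 13²≡5, 14²≡32, 15²≡20, 16²≡10, 17²≡2, 18²≡37, 19²≡33, 20²≡31 (mod 41).
The residues are {1, 2, 4, 5, 8, 9, 10, 16, 18, 20, 21, 23, 25, 31, 32, 33, 36, 37, 39, 40}; the non-residues are the remaining 20 nonzero classes.

3, 6, 7, 11, 12, 13, 14, 15, 17, 19, 22, 24, 26, 27, 28, 29, 30, 34, 35, 38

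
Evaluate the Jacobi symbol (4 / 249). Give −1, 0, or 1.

Pull out 2^2: since 249 ≡ 1 (mod 8), (2/249) = +1, so (2/249)^2 = +1.
Reached (1/249) = 1. Collecting the sign flips along the way, the symbol is +1.

1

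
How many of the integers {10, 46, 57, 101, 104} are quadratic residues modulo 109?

2

(10/109) = -1 → non-residue.
(46/109) = +1 → QR.
(57/109) = -1 → non-residue.
(101/109) = -1 → non-residue.
(104/109) = +1 → QR.
Total quadratic residues among the 5: 2.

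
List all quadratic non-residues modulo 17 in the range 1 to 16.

3 5 6 7 10 11 12 14

Square k = 1,…,8 (k and 17−k give the same square):
1²=1, 2²=4, 3²=9, 4²=16, 5²≡8, 6²≡2, 7²≡15, 8²≡13 (mod 17).
The residues are {1, 2, 4, 8, 9, 13, 15, 16}; the non-residues are the remaining 8 nonzero classes.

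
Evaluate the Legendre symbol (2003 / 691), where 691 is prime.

First reduce: 2003 ≡ 621 (mod 691).
Reciprocity: 621 ≡ 1 and 691 ≡ 3 (mod 4), so (621/691) = +(691/621).
Reduce top mod 621: now compute (70/621).
Pull out 2: since 621 ≡ 5 (mod 8), (2/621) = -1.
Reciprocity: 35 ≡ 3 and 621 ≡ 1 (mod 4), so (35/621) = +(621/35).
Reduce top mod 35: now compute (26/35).
Pull out 2: since 35 ≡ 3 (mod 8), (2/35) = -1.
Reciprocity: 13 ≡ 1 and 35 ≡ 3 (mod 4), so (13/35) = +(35/13).
Reduce top mod 13: now compute (9/13).
Reciprocity: 9 ≡ 1 and 13 ≡ 1 (mod 4), so (9/13) = +(13/9).
Reduce top mod 9: now compute (4/9).
Pull out 2^2: since 9 ≡ 1 (mod 8), (2/9) = +1, so (2/9)^2 = +1.
Reached (1/9) = 1. Collecting the sign flips along the way, the symbol is +1.

1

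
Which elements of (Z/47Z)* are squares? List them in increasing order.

Square k = 1,…,23 (k and 47−k give the same square):
1²=1, 2²=4, 3²=9, 4²=16, 5²=25, 6²=36, 7²≡2, 8²≡17, 9²≡34, 10²≡6, 11²≡27, 12²≡3, 13²≡28, 14²≡8, 15²≡37, 16²≡21, 17²≡7, 18²≡42, 19²≡32, 20²≡24, 21²≡18, 22²≡14, 23²≡12 (mod 47).
So the quadratic residues mod 47 are {1, 2, 3, 4, 6, 7, 8, 9, 12, 14, 16, 17, 18, 21, 24, 25, 27, 28, 32, 34, 36, 37, 42}.

1,2,3,4,6,7,8,9,12,14,16,17,18,21,24,25,27,28,32,34,36,37,42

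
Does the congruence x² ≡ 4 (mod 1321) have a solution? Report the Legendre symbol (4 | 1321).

1

Pull out 2^2: since 1321 ≡ 1 (mod 8), (2/1321) = +1, so (2/1321)^2 = +1.
Reached (1/1321) = 1. Collecting the sign flips along the way, the symbol is +1.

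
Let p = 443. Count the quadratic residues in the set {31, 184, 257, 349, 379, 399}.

(31/443) = -1 → non-residue.
(184/443) = +1 → QR.
(257/443) = -1 → non-residue.
(349/443) = +1 → QR.
(379/443) = -1 → non-residue.
(399/443) = +1 → QR.
Total quadratic residues among the 6: 3.

3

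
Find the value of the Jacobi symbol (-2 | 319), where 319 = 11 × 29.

First reduce: -2 ≡ 317 (mod 319).
Reciprocity: 317 ≡ 1 and 319 ≡ 3 (mod 4), so (317/319) = +(319/317).
Reduce top mod 317: now compute (2/317).
Pull out 2: since 317 ≡ 5 (mod 8), (2/317) = -1.
Reached (1/317) = 1. Collecting the sign flips along the way, the symbol is -1.

-1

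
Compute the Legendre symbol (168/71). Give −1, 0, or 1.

Euler's criterion: (168/71) ≡ 26^35 (mod 71).
26^2 ≡ 37 (mod 71)
26^4 ≡ 20 (mod 71)
26^8 ≡ 45 (mod 71)
26^16 ≡ 37 (mod 71)
26^32 ≡ 20 (mod 71)
26^35 = 26^(32+2+1) ≡ 70 (mod 71).
Result is 70 ≡ −1, so (168/71) = −1.

-1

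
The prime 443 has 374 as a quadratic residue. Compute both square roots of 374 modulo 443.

107, 336

Since 443 ≡ 3 (mod 4), a square root of 374 is 374^((443+1)/4) = 374^111 mod 443.
Repeated squaring: 374^2≡331, 374^4≡140, 374^8≡108, 374^16≡146, 374^32≡52, 374^64≡46 (mod 443).
374^111 = 374^(64+32+8+4+2+1) ≡ 107 (mod 443).
Check: 107² = 11449 ≡ 374 (mod 443). The two roots are 107 and 336.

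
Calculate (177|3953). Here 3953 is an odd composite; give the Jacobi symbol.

0

Reciprocity: 177 ≡ 1 and 3953 ≡ 1 (mod 4), so (177/3953) = +(3953/177).
Reduce top mod 177: now compute (59/177).
Reciprocity: 59 ≡ 3 and 177 ≡ 1 (mod 4), so (59/177) = +(177/59).
Reduce top mod 59: now compute (0/59).
Top reduces to 0: gcd > 1, so the symbol is 0.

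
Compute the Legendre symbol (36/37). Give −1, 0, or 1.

Euler's criterion: (36/37) ≡ 36^18 (mod 37).
36^2 ≡ 1 (mod 37)
36^4 ≡ 1 (mod 37)
36^8 ≡ 1 (mod 37)
36^16 ≡ 1 (mod 37)
36^18 = 36^(16+2) ≡ 1 (mod 37).
Result is 1, so (36/37) = 1.

1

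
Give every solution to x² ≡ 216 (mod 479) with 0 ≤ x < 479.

Since 479 ≡ 3 (mod 4), a square root of 216 is 216^((479+1)/4) = 216^120 mod 479.
Repeated squaring: 216^2≡193, 216^4≡366, 216^8≡315, 216^16≡72, 216^32≡394, 216^64≡40 (mod 479).
216^120 = 216^(64+32+16+8) ≡ 294 (mod 479).
Check: 294² = 86436 ≡ 216 (mod 479). The two roots are 185 and 294.

185, 294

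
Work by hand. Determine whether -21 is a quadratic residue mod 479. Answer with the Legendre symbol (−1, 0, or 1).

-1

First reduce: -21 ≡ 458 (mod 479).
Pull out 2: since 479 ≡ 7 (mod 8), (2/479) = +1.
Reciprocity: 229 ≡ 1 and 479 ≡ 3 (mod 4), so (229/479) = +(479/229).
Reduce top mod 229: now compute (21/229).
Reciprocity: 21 ≡ 1 and 229 ≡ 1 (mod 4), so (21/229) = +(229/21).
Reduce top mod 21: now compute (19/21).
Reciprocity: 19 ≡ 3 and 21 ≡ 1 (mod 4), so (19/21) = +(21/19).
Reduce top mod 19: now compute (2/19).
Pull out 2: since 19 ≡ 3 (mod 8), (2/19) = -1.
Reached (1/19) = 1. Collecting the sign flips along the way, the symbol is -1.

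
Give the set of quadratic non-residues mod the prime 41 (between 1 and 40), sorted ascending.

Square k = 1,…,20 (k and 41−k give the same square):
1²=1, 2²=4, 3²=9, 4²=16, 5²=25, 6²=36, 7²≡8, 8²≡23, 9²≡40, 10²≡18, 11²≡39, 12²≡21, 13²≡5, 14²≡32, 15²≡20, 16²≡10, 17²≡2, 18²≡37, 19²≡33, 20²≡31 (mod 41).
The residues are {1, 2, 4, 5, 8, 9, 10, 16, 18, 20, 21, 23, 25, 31, 32, 33, 36, 37, 39, 40}; the non-residues are the remaining 20 nonzero classes.

3,6,7,11,12,13,14,15,17,19,22,24,26,27,28,29,30,34,35,38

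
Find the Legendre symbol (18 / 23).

Pull out 2: since 23 ≡ 7 (mod 8), (2/23) = +1.
Reciprocity: 9 ≡ 1 and 23 ≡ 3 (mod 4), so (9/23) = +(23/9).
Reduce top mod 9: now compute (5/9).
Reciprocity: 5 ≡ 1 and 9 ≡ 1 (mod 4), so (5/9) = +(9/5).
Reduce top mod 5: now compute (4/5).
Pull out 2^2: since 5 ≡ 5 (mod 8), (2/5) = -1, so (2/5)^2 = +1.
Reached (1/5) = 1. Collecting the sign flips along the way, the symbol is +1.

1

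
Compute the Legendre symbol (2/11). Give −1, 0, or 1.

-1

Euler's criterion: (2/11) ≡ 2^5 (mod 11).
2^2 ≡ 4 (mod 11)
2^4 ≡ 5 (mod 11)
2^5 = 2^(4+1) ≡ 10 (mod 11).
Result is 10 ≡ −1, so (2/11) = −1.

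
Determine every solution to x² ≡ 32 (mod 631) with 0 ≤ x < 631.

255, 376

Since 631 ≡ 3 (mod 4), a square root of 32 is 32^((631+1)/4) = 32^158 mod 631.
Repeated squaring: 32^2≡393, 32^4≡485, 32^8≡493, 32^16≡114, 32^32≡376, 32^64≡32, 32^128≡393 (mod 631).
32^158 = 32^(128+16+8+4+2) ≡ 376 (mod 631).
Check: 376² = 141376 ≡ 32 (mod 631). The two roots are 255 and 376.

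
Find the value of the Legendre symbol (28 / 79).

Euler's criterion: (28/79) ≡ 28^39 (mod 79).
28^2 ≡ 73 (mod 79)
28^4 ≡ 36 (mod 79)
28^8 ≡ 32 (mod 79)
28^16 ≡ 76 (mod 79)
28^32 ≡ 9 (mod 79)
28^39 = 28^(32+4+2+1) ≡ 78 (mod 79).
Result is 78 ≡ −1, so (28/79) = −1.

-1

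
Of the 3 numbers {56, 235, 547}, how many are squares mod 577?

1

(56/577) = -1 → non-residue.
(235/577) = +1 → QR.
(547/577) = -1 → non-residue.
Total quadratic residues among the 3: 1.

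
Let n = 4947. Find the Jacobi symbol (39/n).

Reciprocity: 39 ≡ 3 and 4947 ≡ 3 (mod 4), so (39/4947) = −(4947/39).
Reduce top mod 39: now compute (33/39).
Reciprocity: 33 ≡ 1 and 39 ≡ 3 (mod 4), so (33/39) = +(39/33).
Reduce top mod 33: now compute (6/33).
Pull out 2: since 33 ≡ 1 (mod 8), (2/33) = +1.
Reciprocity: 3 ≡ 3 and 33 ≡ 1 (mod 4), so (3/33) = +(33/3).
Reduce top mod 3: now compute (0/3).
Top reduces to 0: gcd > 1, so the symbol is 0.

0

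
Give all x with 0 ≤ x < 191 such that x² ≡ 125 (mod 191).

Since 191 ≡ 3 (mod 4), a square root of 125 is 125^((191+1)/4) = 125^48 mod 191.
Repeated squaring: 125^2≡154, 125^4≡32, 125^8≡69, 125^16≡177, 125^32≡5 (mod 191).
125^48 = 125^(32+16) ≡ 121 (mod 191).
Check: 121² = 14641 ≡ 125 (mod 191). The two roots are 70 and 121.

70, 121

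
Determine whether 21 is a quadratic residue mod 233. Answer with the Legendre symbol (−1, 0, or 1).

-1

Euler's criterion: (21/233) ≡ 21^116 (mod 233).
21^2 ≡ 208 (mod 233)
21^4 ≡ 159 (mod 233)
21^8 ≡ 117 (mod 233)
21^16 ≡ 175 (mod 233)
21^32 ≡ 102 (mod 233)
21^64 ≡ 152 (mod 233)
21^116 = 21^(64+32+16+4) ≡ 232 (mod 233).
Result is 232 ≡ −1, so (21/233) = −1.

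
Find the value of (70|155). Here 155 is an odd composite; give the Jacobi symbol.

Pull out 2: since 155 ≡ 3 (mod 8), (2/155) = -1.
Reciprocity: 35 ≡ 3 and 155 ≡ 3 (mod 4), so (35/155) = −(155/35).
Reduce top mod 35: now compute (15/35).
Reciprocity: 15 ≡ 3 and 35 ≡ 3 (mod 4), so (15/35) = −(35/15).
Reduce top mod 15: now compute (5/15).
Reciprocity: 5 ≡ 1 and 15 ≡ 3 (mod 4), so (5/15) = +(15/5).
Reduce top mod 5: now compute (0/5).
Top reduces to 0: gcd > 1, so the symbol is 0.

0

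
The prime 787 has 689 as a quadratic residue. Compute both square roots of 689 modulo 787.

Since 787 ≡ 3 (mod 4), a square root of 689 is 689^((787+1)/4) = 689^197 mod 787.
Repeated squaring: 689^2≡160, 689^4≡416, 689^8≡703, 689^16≡760, 689^32≡729, 689^64≡216, 689^128≡223 (mod 787).
689^197 = 689^(128+64+4+1) ≡ 719 (mod 787).
Check: 719² = 516961 ≡ 689 (mod 787). The two roots are 68 and 719.

68, 719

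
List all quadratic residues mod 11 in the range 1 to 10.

1 3 4 5 9

Square k = 1,…,5 (k and 11−k give the same square):
1²=1, 2²=4, 3²=9, 4²≡5, 5²≡3 (mod 11).
So the quadratic residues mod 11 are {1, 3, 4, 5, 9}.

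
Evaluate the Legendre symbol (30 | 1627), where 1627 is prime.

-1

Pull out 2: since 1627 ≡ 3 (mod 8), (2/1627) = -1.
Reciprocity: 15 ≡ 3 and 1627 ≡ 3 (mod 4), so (15/1627) = −(1627/15).
Reduce top mod 15: now compute (7/15).
Reciprocity: 7 ≡ 3 and 15 ≡ 3 (mod 4), so (7/15) = −(15/7).
Reduce top mod 7: now compute (1/7).
Reached (1/7) = 1. Collecting the sign flips along the way, the symbol is -1.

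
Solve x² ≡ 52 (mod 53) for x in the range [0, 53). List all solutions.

53 ≡ 1 (mod 4), so we find a root by search.
Trying successive values, 23² = 529 ≡ 52 (mod 53). The other root is 53 − 23 = 30.

23, 30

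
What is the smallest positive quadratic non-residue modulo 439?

(2/439) = +1, so 2 is a residue.
(3/439) = −1, so 3 is the smallest positive non-residue mod 439.

3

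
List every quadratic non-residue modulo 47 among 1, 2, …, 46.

5 10 11 13 15 19 20 22 23 26 29 30 31 33 35 38 39 40 41 43 44 45 46

Square k = 1,…,23 (k and 47−k give the same square):
1²=1, 2²=4, 3²=9, 4²=16, 5²=25, 6²=36, 7²≡2, 8²≡17, 9²≡34, 10²≡6, 11²≡27, 12²≡3, 13²≡28, 14²≡8, 15²≡37, 16²≡21, 17²≡7, 18²≡42, 19²≡32, 20²≡24, 21²≡18, 22²≡14, 23²≡12 (mod 47).
The residues are {1, 2, 3, 4, 6, 7, 8, 9, 12, 14, 16, 17, 18, 21, 24, 25, 27, 28, 32, 34, 36, 37, 42}; the non-residues are the remaining 23 nonzero classes.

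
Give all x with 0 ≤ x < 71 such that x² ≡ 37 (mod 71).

26, 45

Since 71 ≡ 3 (mod 4), a square root of 37 is 37^((71+1)/4) = 37^18 mod 71.
Repeated squaring: 37^2≡20, 37^4≡45, 37^8≡37, 37^16≡20 (mod 71).
37^18 = 37^(16+2) ≡ 45 (mod 71).
Check: 45² = 2025 ≡ 37 (mod 71). The two roots are 26 and 45.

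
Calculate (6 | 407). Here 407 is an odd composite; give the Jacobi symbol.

1

Pull out 2: since 407 ≡ 7 (mod 8), (2/407) = +1.
Reciprocity: 3 ≡ 3 and 407 ≡ 3 (mod 4), so (3/407) = −(407/3).
Reduce top mod 3: now compute (2/3).
Pull out 2: since 3 ≡ 3 (mod 8), (2/3) = -1.
Reached (1/3) = 1. Collecting the sign flips along the way, the symbol is +1.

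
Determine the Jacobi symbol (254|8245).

Pull out 2: since 8245 ≡ 5 (mod 8), (2/8245) = -1.
Reciprocity: 127 ≡ 3 and 8245 ≡ 1 (mod 4), so (127/8245) = +(8245/127).
Reduce top mod 127: now compute (117/127).
Reciprocity: 117 ≡ 1 and 127 ≡ 3 (mod 4), so (117/127) = +(127/117).
Reduce top mod 117: now compute (10/117).
Pull out 2: since 117 ≡ 5 (mod 8), (2/117) = -1.
Reciprocity: 5 ≡ 1 and 117 ≡ 1 (mod 4), so (5/117) = +(117/5).
Reduce top mod 5: now compute (2/5).
Pull out 2: since 5 ≡ 5 (mod 8), (2/5) = -1.
Reached (1/5) = 1. Collecting the sign flips along the way, the symbol is -1.

-1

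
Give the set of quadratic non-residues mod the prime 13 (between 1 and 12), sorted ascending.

Square k = 1,…,6 (k and 13−k give the same square):
1²=1, 2²=4, 3²=9, 4²≡3, 5²≡12, 6²≡10 (mod 13).
The residues are {1, 3, 4, 9, 10, 12}; the non-residues are the remaining 6 nonzero classes.

2 5 6 7 8 11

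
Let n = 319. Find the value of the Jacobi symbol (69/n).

-1

Reciprocity: 69 ≡ 1 and 319 ≡ 3 (mod 4), so (69/319) = +(319/69).
Reduce top mod 69: now compute (43/69).
Reciprocity: 43 ≡ 3 and 69 ≡ 1 (mod 4), so (43/69) = +(69/43).
Reduce top mod 43: now compute (26/43).
Pull out 2: since 43 ≡ 3 (mod 8), (2/43) = -1.
Reciprocity: 13 ≡ 1 and 43 ≡ 3 (mod 4), so (13/43) = +(43/13).
Reduce top mod 13: now compute (4/13).
Pull out 2^2: since 13 ≡ 5 (mod 8), (2/13) = -1, so (2/13)^2 = +1.
Reached (1/13) = 1. Collecting the sign flips along the way, the symbol is -1.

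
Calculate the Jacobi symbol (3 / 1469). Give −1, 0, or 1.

Reciprocity: 3 ≡ 3 and 1469 ≡ 1 (mod 4), so (3/1469) = +(1469/3).
Reduce top mod 3: now compute (2/3).
Pull out 2: since 3 ≡ 3 (mod 8), (2/3) = -1.
Reached (1/3) = 1. Collecting the sign flips along the way, the symbol is -1.

-1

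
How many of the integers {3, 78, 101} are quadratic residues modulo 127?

(3/127) = -1 → non-residue.
(78/127) = -1 → non-residue.
(101/127) = -1 → non-residue.
Total quadratic residues among the 3: 0.

0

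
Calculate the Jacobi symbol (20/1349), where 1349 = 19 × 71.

1

Pull out 2^2: since 1349 ≡ 5 (mod 8), (2/1349) = -1, so (2/1349)^2 = +1.
Reciprocity: 5 ≡ 1 and 1349 ≡ 1 (mod 4), so (5/1349) = +(1349/5).
Reduce top mod 5: now compute (4/5).
Pull out 2^2: since 5 ≡ 5 (mod 8), (2/5) = -1, so (2/5)^2 = +1.
Reached (1/5) = 1. Collecting the sign flips along the way, the symbol is +1.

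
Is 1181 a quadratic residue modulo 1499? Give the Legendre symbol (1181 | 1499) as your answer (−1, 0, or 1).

Reciprocity: 1181 ≡ 1 and 1499 ≡ 3 (mod 4), so (1181/1499) = +(1499/1181).
Reduce top mod 1181: now compute (318/1181).
Pull out 2: since 1181 ≡ 5 (mod 8), (2/1181) = -1.
Reciprocity: 159 ≡ 3 and 1181 ≡ 1 (mod 4), so (159/1181) = +(1181/159).
Reduce top mod 159: now compute (68/159).
Pull out 2^2: since 159 ≡ 7 (mod 8), (2/159) = +1, so (2/159)^2 = +1.
Reciprocity: 17 ≡ 1 and 159 ≡ 3 (mod 4), so (17/159) = +(159/17).
Reduce top mod 17: now compute (6/17).
Pull out 2: since 17 ≡ 1 (mod 8), (2/17) = +1.
Reciprocity: 3 ≡ 3 and 17 ≡ 1 (mod 4), so (3/17) = +(17/3).
Reduce top mod 3: now compute (2/3).
Pull out 2: since 3 ≡ 3 (mod 8), (2/3) = -1.
Reached (1/3) = 1. Collecting the sign flips along the way, the symbol is +1.

1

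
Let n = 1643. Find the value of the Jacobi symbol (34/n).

1

Pull out 2: since 1643 ≡ 3 (mod 8), (2/1643) = -1.
Reciprocity: 17 ≡ 1 and 1643 ≡ 3 (mod 4), so (17/1643) = +(1643/17).
Reduce top mod 17: now compute (11/17).
Reciprocity: 11 ≡ 3 and 17 ≡ 1 (mod 4), so (11/17) = +(17/11).
Reduce top mod 11: now compute (6/11).
Pull out 2: since 11 ≡ 3 (mod 8), (2/11) = -1.
Reciprocity: 3 ≡ 3 and 11 ≡ 3 (mod 4), so (3/11) = −(11/3).
Reduce top mod 3: now compute (2/3).
Pull out 2: since 3 ≡ 3 (mod 8), (2/3) = -1.
Reached (1/3) = 1. Collecting the sign flips along the way, the symbol is +1.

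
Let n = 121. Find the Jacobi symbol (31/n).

1

Reciprocity: 31 ≡ 3 and 121 ≡ 1 (mod 4), so (31/121) = +(121/31).
Reduce top mod 31: now compute (28/31).
Pull out 2^2: since 31 ≡ 7 (mod 8), (2/31) = +1, so (2/31)^2 = +1.
Reciprocity: 7 ≡ 3 and 31 ≡ 3 (mod 4), so (7/31) = −(31/7).
Reduce top mod 7: now compute (3/7).
Reciprocity: 3 ≡ 3 and 7 ≡ 3 (mod 4), so (3/7) = −(7/3).
Reduce top mod 3: now compute (1/3).
Reached (1/3) = 1. Collecting the sign flips along the way, the symbol is +1.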